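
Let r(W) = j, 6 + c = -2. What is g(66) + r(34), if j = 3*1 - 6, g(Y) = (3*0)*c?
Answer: -3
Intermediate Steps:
c = -8 (c = -6 - 2 = -8)
g(Y) = 0 (g(Y) = (3*0)*(-8) = 0*(-8) = 0)
j = -3 (j = 3 - 6 = -3)
r(W) = -3
g(66) + r(34) = 0 - 3 = -3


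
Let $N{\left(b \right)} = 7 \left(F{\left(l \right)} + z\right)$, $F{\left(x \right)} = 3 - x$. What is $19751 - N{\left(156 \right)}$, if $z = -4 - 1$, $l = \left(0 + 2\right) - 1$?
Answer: $19772$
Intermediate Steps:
$l = 1$ ($l = 2 - 1 = 1$)
$z = -5$ ($z = -4 - 1 = -5$)
$N{\left(b \right)} = -21$ ($N{\left(b \right)} = 7 \left(\left(3 - 1\right) - 5\right) = 7 \left(2 - 5\right) = 7 \left(-3\right) = -21$)
$19751 - N{\left(156 \right)} = 19751 - -21 = 19751 + 21 = 19772$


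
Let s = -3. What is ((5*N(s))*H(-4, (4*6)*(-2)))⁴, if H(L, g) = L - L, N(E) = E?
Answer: 0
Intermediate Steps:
H(L, g) = 0
((5*N(s))*H(-4, (4*6)*(-2)))⁴ = ((5*(-3))*0)⁴ = (-15*0)⁴ = 0⁴ = 0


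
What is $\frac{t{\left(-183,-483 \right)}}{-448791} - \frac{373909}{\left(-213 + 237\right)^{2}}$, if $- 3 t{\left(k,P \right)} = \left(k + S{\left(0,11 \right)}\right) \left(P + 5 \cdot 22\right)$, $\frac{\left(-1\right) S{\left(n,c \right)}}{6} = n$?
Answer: $- \frac{55931296097}{86167872} \approx -649.1$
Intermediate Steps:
$S{\left(n,c \right)} = - 6 n$
$t{\left(k,P \right)} = - \frac{k \left(110 + P\right)}{3}$ ($t{\left(k,P \right)} = - \frac{\left(k - 0\right) \left(P + 5 \cdot 22\right)}{3} = - \frac{\left(k + 0\right) \left(P + 110\right)}{3} = - \frac{k \left(110 + P\right)}{3}$)
$\frac{t{\left(-183,-483 \right)}}{-448791} - \frac{373909}{\left(-213 + 237\right)^{2}} = \frac{\frac{1}{3} \left(-183\right) \left(-110 - -483\right)}{-448791} - \frac{373909}{\left(-213 + 237\right)^{2}} = \frac{1}{3} \left(-183\right) \left(-110 + 483\right) \left(- \frac{1}{448791}\right) - \frac{373909}{24^{2}} = \frac{1}{3} \left(-183\right) 373 \left(- \frac{1}{448791}\right) - \frac{373909}{576} = \left(-22753\right) \left(- \frac{1}{448791}\right) - \frac{373909}{576} = \frac{22753}{448791} - \frac{373909}{576} = - \frac{55931296097}{86167872}$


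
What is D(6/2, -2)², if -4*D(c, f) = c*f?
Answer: 9/4 ≈ 2.2500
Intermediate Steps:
D(c, f) = -c*f/4
D(6/2, -2)² = (-¼*6/2*(-2))² = (-¼*6*(½)*(-2))² = (-¼*3*(-2))² = (3/2)² = 9/4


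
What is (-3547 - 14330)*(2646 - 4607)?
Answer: 35056797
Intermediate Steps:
(-3547 - 14330)*(2646 - 4607) = -17877*(-1961) = 35056797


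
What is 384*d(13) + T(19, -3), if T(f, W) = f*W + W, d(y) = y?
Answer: 4932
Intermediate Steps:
T(f, W) = W + W*f (T(f, W) = W*f + W = W + W*f)
384*d(13) + T(19, -3) = 384*13 - 3*(1 + 19) = 4992 - 3*20 = 4992 - 60 = 4932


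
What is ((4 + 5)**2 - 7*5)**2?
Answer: 2116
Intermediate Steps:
((4 + 5)**2 - 7*5)**2 = (9**2 - 35)**2 = (81 - 35)**2 = 46**2 = 2116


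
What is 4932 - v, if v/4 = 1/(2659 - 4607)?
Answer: 2401885/487 ≈ 4932.0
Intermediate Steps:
v = -1/487 (v = 4/(2659 - 4607) = 4/(-1948) = 4*(-1/1948) = -1/487 ≈ -0.0020534)
4932 - v = 4932 - 1*(-1/487) = 4932 + 1/487 = 2401885/487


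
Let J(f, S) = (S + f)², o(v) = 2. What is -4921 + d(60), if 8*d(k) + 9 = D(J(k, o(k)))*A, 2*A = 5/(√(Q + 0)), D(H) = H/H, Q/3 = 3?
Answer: -236257/48 ≈ -4922.0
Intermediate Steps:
Q = 9 (Q = 3*3 = 9)
D(H) = 1
A = ⅚ (A = (5/(√(9 + 0)))/2 = (5/(√9))/2 = (5/3)/2 = (5*(⅓))/2 = (½)*(5/3) = ⅚ ≈ 0.83333)
d(k) = -49/48 (d(k) = -9/8 + (1*(⅚))/8 = -9/8 + (⅛)*(⅚) = -9/8 + 5/48 = -49/48)
-4921 + d(60) = -4921 - 49/48 = -236257/48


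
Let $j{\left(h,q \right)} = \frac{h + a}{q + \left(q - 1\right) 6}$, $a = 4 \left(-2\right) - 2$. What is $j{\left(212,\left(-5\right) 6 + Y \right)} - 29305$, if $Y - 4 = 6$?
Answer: $- \frac{2139366}{73} \approx -29306.0$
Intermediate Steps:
$Y = 10$ ($Y = 4 + 6 = 10$)
$a = -10$ ($a = -8 - 2 = -10$)
$j{\left(h,q \right)} = \frac{-10 + h}{-6 + 7 q}$ ($j{\left(h,q \right)} = \frac{h - 10}{q + \left(q - 1\right) 6} = \frac{-10 + h}{q + \left(-1 + q\right) 6} = \frac{-10 + h}{q + \left(-6 + 6 q\right)} = \frac{-10 + h}{-6 + 7 q}$)
$j{\left(212,\left(-5\right) 6 + Y \right)} - 29305 = \frac{-10 + 212}{-6 + 7 \left(\left(-5\right) 6 + 10\right)} - 29305 = \frac{1}{-6 + 7 \left(-30 + 10\right)} 202 - 29305 = \frac{1}{-6 + 7 \left(-20\right)} 202 - 29305 = \frac{1}{-6 - 140} \cdot 202 - 29305 = \frac{1}{-146} \cdot 202 - 29305 = \left(- \frac{1}{146}\right) 202 - 29305 = - \frac{101}{73} - 29305 = - \frac{2139366}{73}$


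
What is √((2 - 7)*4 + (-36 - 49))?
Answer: I*√105 ≈ 10.247*I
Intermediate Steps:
√((2 - 7)*4 + (-36 - 49)) = √(-5*4 - 85) = √(-20 - 85) = √(-105) = I*√105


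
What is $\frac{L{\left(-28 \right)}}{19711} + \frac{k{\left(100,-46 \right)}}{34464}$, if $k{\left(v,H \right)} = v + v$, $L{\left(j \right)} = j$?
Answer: $\frac{372151}{84914988} \approx 0.0043826$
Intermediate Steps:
$k{\left(v,H \right)} = 2 v$
$\frac{L{\left(-28 \right)}}{19711} + \frac{k{\left(100,-46 \right)}}{34464} = - \frac{28}{19711} + \frac{2 \cdot 100}{34464} = \left(-28\right) \frac{1}{19711} + 200 \cdot \frac{1}{34464} = - \frac{28}{19711} + \frac{25}{4308} = \frac{372151}{84914988}$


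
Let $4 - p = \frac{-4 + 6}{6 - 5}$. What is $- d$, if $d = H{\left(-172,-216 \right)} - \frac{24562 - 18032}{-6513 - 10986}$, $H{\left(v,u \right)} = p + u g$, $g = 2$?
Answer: $\frac{7518040}{17499} \approx 429.63$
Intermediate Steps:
$p = 2$ ($p = 4 - \frac{-4 + 6}{6 - 5} = 4 - \frac{2}{1} = 4 - 2 \cdot 1 = 4 - 2 = 2$)
$H{\left(v,u \right)} = 2 + 2 u$ ($H{\left(v,u \right)} = 2 + u 2 = 2 + 2 u$)
$d = - \frac{7518040}{17499}$ ($d = \left(2 + 2 \left(-216\right)\right) - \frac{24562 - 18032}{-6513 - 10986} = \left(2 - 432\right) - \frac{6530}{-17499} = -430 - 6530 \left(- \frac{1}{17499}\right) = -430 - - \frac{6530}{17499} = -430 + \frac{6530}{17499} = - \frac{7518040}{17499} \approx -429.63$)
$- d = \left(-1\right) \left(- \frac{7518040}{17499}\right) = \frac{7518040}{17499}$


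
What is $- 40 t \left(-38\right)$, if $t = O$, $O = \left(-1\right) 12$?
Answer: $-18240$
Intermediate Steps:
$O = -12$
$t = -12$
$- 40 t \left(-38\right) = \left(-40\right) \left(-12\right) \left(-38\right) = 480 \left(-38\right) = -18240$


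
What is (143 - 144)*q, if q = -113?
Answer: 113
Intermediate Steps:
(143 - 144)*q = (143 - 144)*(-113) = -1*(-113) = 113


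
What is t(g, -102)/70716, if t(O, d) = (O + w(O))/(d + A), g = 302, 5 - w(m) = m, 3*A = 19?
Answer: -5/6765164 ≈ -7.3908e-7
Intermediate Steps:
A = 19/3 (A = (⅓)*19 = 19/3 ≈ 6.3333)
w(m) = 5 - m
t(O, d) = 5/(19/3 + d) (t(O, d) = (O + (5 - O))/(d + 19/3) = 5/(19/3 + d))
t(g, -102)/70716 = (15/(19 + 3*(-102)))/70716 = (15/(19 - 306))*(1/70716) = (15/(-287))*(1/70716) = (15*(-1/287))*(1/70716) = -15/287*1/70716 = -5/6765164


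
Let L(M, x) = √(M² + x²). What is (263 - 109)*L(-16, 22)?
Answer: 308*√185 ≈ 4189.3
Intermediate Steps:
(263 - 109)*L(-16, 22) = (263 - 109)*√((-16)² + 22²) = 154*√(256 + 484) = 154*√740 = 154*(2*√185) = 308*√185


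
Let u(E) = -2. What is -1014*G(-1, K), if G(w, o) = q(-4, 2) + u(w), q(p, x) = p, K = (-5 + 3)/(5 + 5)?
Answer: 6084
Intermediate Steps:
K = -1/5 (K = -2/10 = -2*1/10 = -1/5 ≈ -0.20000)
G(w, o) = -6 (G(w, o) = -4 - 2 = -6)
-1014*G(-1, K) = -1014*(-6) = 6084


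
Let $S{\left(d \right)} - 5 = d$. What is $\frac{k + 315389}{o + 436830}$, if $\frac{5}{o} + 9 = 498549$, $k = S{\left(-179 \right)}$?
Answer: $\frac{31429457220}{43555445641} \approx 0.7216$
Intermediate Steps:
$S{\left(d \right)} = 5 + d$
$k = -174$ ($k = 5 - 179 = -174$)
$o = \frac{1}{99708}$ ($o = \frac{5}{-9 + 498549} = \frac{5}{498540} = 5 \cdot \frac{1}{498540} = \frac{1}{99708} \approx 1.0029 \cdot 10^{-5}$)
$\frac{k + 315389}{o + 436830} = \frac{-174 + 315389}{\frac{1}{99708} + 436830} = \frac{315215}{\frac{43555445641}{99708}} = 315215 \cdot \frac{99708}{43555445641} = \frac{31429457220}{43555445641}$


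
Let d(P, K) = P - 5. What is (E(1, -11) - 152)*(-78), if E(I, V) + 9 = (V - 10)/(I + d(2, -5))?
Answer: 11739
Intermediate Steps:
d(P, K) = -5 + P
E(I, V) = -9 + (-10 + V)/(-3 + I) (E(I, V) = -9 + (V - 10)/(I + (-5 + 2)) = -9 + (-10 + V)/(I - 3) = -9 + (-10 + V)/(-3 + I))
(E(1, -11) - 152)*(-78) = ((17 - 11 - 9*1)/(-3 + 1) - 152)*(-78) = ((17 - 11 - 9)/(-2) - 152)*(-78) = (-1/2*(-3) - 152)*(-78) = (3/2 - 152)*(-78) = -301/2*(-78) = 11739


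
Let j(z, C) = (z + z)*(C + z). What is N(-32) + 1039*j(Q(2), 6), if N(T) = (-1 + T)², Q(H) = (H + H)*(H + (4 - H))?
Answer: 732545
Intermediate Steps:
Q(H) = 8*H (Q(H) = (2*H)*4 = 8*H)
j(z, C) = 2*z*(C + z) (j(z, C) = (2*z)*(C + z) = 2*z*(C + z))
N(-32) + 1039*j(Q(2), 6) = (-1 - 32)² + 1039*(2*(8*2)*(6 + 8*2)) = (-33)² + 1039*(2*16*(6 + 16)) = 1089 + 1039*(2*16*22) = 1089 + 1039*704 = 1089 + 731456 = 732545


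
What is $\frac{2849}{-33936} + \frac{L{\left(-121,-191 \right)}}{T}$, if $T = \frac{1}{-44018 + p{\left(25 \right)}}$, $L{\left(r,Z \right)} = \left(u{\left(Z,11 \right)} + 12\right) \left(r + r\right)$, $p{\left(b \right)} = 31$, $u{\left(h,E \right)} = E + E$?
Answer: $\frac{1754612574121}{4848} \approx 3.6193 \cdot 10^{8}$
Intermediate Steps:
$u{\left(h,E \right)} = 2 E$
$L{\left(r,Z \right)} = 68 r$ ($L{\left(r,Z \right)} = \left(2 \cdot 11 + 12\right) \left(r + r\right) = \left(22 + 12\right) 2 r = 34 \cdot 2 r = 68 r$)
$T = - \frac{1}{43987}$ ($T = \frac{1}{-44018 + 31} = \frac{1}{-43987} = - \frac{1}{43987} \approx -2.2734 \cdot 10^{-5}$)
$\frac{2849}{-33936} + \frac{L{\left(-121,-191 \right)}}{T} = \frac{2849}{-33936} + \frac{68 \left(-121\right)}{- \frac{1}{43987}} = 2849 \left(- \frac{1}{33936}\right) - -361925036 = - \frac{407}{4848} + 361925036 = \frac{1754612574121}{4848}$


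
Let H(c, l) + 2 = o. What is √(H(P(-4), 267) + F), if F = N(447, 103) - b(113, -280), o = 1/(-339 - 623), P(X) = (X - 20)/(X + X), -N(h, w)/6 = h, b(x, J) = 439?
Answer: I*√2890162574/962 ≈ 55.884*I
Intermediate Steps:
N(h, w) = -6*h
P(X) = (-20 + X)/(2*X) (P(X) = (-20 + X)/((2*X)) = (-20 + X)*(1/(2*X)) = (-20 + X)/(2*X))
o = -1/962 (o = 1/(-962) = -1/962 ≈ -0.0010395)
F = -3121 (F = -6*447 - 1*439 = -2682 - 439 = -3121)
H(c, l) = -1925/962 (H(c, l) = -2 - 1/962 = -1925/962)
√(H(P(-4), 267) + F) = √(-1925/962 - 3121) = √(-3004327/962) = I*√2890162574/962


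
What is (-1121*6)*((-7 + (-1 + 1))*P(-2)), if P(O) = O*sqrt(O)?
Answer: -94164*I*sqrt(2) ≈ -1.3317e+5*I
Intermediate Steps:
P(O) = O**(3/2)
(-1121*6)*((-7 + (-1 + 1))*P(-2)) = (-1121*6)*((-7 + (-1 + 1))*(-2)**(3/2)) = -6726*(-7 + 0)*(-2*I*sqrt(2)) = -(-47082)*(-2*I*sqrt(2)) = -94164*I*sqrt(2)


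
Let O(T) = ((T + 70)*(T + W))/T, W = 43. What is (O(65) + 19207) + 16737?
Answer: 470188/13 ≈ 36168.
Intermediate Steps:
O(T) = (43 + T)*(70 + T)/T (O(T) = ((T + 70)*(T + 43))/T = ((70 + T)*(43 + T))/T = ((43 + T)*(70 + T))/T = (43 + T)*(70 + T)/T)
(O(65) + 19207) + 16737 = ((113 + 65 + 3010/65) + 19207) + 16737 = ((113 + 65 + 3010*(1/65)) + 19207) + 16737 = ((113 + 65 + 602/13) + 19207) + 16737 = (2916/13 + 19207) + 16737 = 252607/13 + 16737 = 470188/13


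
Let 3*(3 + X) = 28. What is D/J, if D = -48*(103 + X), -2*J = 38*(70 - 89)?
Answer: -5248/361 ≈ -14.537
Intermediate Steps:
X = 19/3 (X = -3 + (1/3)*28 = -3 + 28/3 = 19/3 ≈ 6.3333)
J = 361 (J = -19*(70 - 89) = -19*(-19) = -1/2*(-722) = 361)
D = -5248 (D = -48*(103 + 19/3) = -48*328/3 = -5248)
D/J = -5248/361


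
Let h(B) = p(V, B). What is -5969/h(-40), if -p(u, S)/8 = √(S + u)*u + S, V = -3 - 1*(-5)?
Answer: -29845/1752 - 5969*I*√38/7008 ≈ -17.035 - 5.2505*I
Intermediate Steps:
V = 2 (V = -3 + 5 = 2)
p(u, S) = -8*S - 8*u*√(S + u) (p(u, S) = -8*(√(S + u)*u + S) = -8*(u*√(S + u) + S) = -8*(S + u*√(S + u)) = -8*S - 8*u*√(S + u))
h(B) = -16*√(2 + B) - 8*B (h(B) = -8*B - 8*2*√(B + 2) = -8*B - 8*2*√(2 + B) = -8*B - 16*√(2 + B) = -16*√(2 + B) - 8*B)
-5969/h(-40) = -5969/(-16*√(2 - 40) - 8*(-40)) = -5969/(-16*I*√38 + 320) = -5969/(320 - 16*I*√38)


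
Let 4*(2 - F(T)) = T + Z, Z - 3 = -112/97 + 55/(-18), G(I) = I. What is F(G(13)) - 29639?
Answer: -207005393/6984 ≈ -29640.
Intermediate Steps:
Z = -2113/1746 (Z = 3 + (-112/97 + 55/(-18)) = 3 + (-112*1/97 + 55*(-1/18)) = 3 + (-112/97 - 55/18) = 3 - 7351/1746 = -2113/1746 ≈ -1.2102)
F(T) = 16081/6984 - T/4 (F(T) = 2 - (T - 2113/1746)/4 = 2 - (-2113/1746 + T)/4 = 2 + (2113/6984 - T/4) = 16081/6984 - T/4)
F(G(13)) - 29639 = (16081/6984 - ¼*13) - 29639 = (16081/6984 - 13/4) - 29639 = -6617/6984 - 29639 = -207005393/6984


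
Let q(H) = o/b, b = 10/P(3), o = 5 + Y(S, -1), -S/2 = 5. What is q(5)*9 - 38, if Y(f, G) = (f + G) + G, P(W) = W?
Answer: -569/10 ≈ -56.900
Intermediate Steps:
S = -10 (S = -2*5 = -10)
Y(f, G) = f + 2*G (Y(f, G) = (G + f) + G = f + 2*G)
o = -7 (o = 5 + (-10 + 2*(-1)) = 5 + (-10 - 2) = 5 - 12 = -7)
b = 10/3 ≈ 3.3333
q(H) = -21/10 (q(H) = -7/10/3 = -7*3/10 = -21/10)
q(5)*9 - 38 = -21/10*9 - 38 = -189/10 - 38 = -569/10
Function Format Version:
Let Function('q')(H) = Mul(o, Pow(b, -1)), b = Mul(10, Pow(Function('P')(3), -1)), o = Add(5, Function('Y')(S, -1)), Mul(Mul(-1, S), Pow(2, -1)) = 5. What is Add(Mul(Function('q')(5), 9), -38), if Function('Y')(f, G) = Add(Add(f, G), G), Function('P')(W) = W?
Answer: Rational(-569, 10) ≈ -56.900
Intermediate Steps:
S = -10 (S = Mul(-2, 5) = -10)
Function('Y')(f, G) = Add(f, Mul(2, G)) (Function('Y')(f, G) = Add(Add(G, f), G) = Add(f, Mul(2, G)))
o = -7 (o = Add(5, Add(-10, Mul(2, -1))) = Add(5, Add(-10, -2)) = Add(5, -12) = -7)
b = Rational(10, 3) (b = Mul(10, Pow(3, -1)) = Mul(10, Rational(1, 3)) = Rational(10, 3) ≈ 3.3333)
Function('q')(H) = Rational(-21, 10) (Function('q')(H) = Mul(-7, Pow(Rational(10, 3), -1)) = Mul(-7, Rational(3, 10)) = Rational(-21, 10))
Add(Mul(Function('q')(5), 9), -38) = Add(Mul(Rational(-21, 10), 9), -38) = Add(Rational(-189, 10), -38) = Rational(-569, 10)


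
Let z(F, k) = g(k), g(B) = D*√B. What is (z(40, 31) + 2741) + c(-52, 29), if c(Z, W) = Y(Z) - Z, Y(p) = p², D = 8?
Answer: 5497 + 8*√31 ≈ 5541.5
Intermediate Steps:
g(B) = 8*√B
z(F, k) = 8*√k
c(Z, W) = Z² - Z
(z(40, 31) + 2741) + c(-52, 29) = (8*√31 + 2741) - 52*(-1 - 52) = (2741 + 8*√31) - 52*(-53) = (2741 + 8*√31) + 2756 = 5497 + 8*√31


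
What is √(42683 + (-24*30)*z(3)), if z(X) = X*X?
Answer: √36203 ≈ 190.27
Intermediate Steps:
z(X) = X²
√(42683 + (-24*30)*z(3)) = √(42683 - 24*30*3²) = √(42683 - 720*9) = √(42683 - 6480) = √36203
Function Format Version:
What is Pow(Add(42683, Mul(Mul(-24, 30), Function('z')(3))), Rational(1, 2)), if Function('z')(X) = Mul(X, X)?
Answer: Pow(36203, Rational(1, 2)) ≈ 190.27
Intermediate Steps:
Function('z')(X) = Pow(X, 2)
Pow(Add(42683, Mul(Mul(-24, 30), Function('z')(3))), Rational(1, 2)) = Pow(Add(42683, Mul(Mul(-24, 30), Pow(3, 2))), Rational(1, 2)) = Pow(Add(42683, Mul(-720, 9)), Rational(1, 2)) = Pow(Add(42683, -6480), Rational(1, 2)) = Pow(36203, Rational(1, 2))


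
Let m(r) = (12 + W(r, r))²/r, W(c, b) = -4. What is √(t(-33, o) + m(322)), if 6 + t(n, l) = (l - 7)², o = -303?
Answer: √2490857726/161 ≈ 309.99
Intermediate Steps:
t(n, l) = -6 + (-7 + l)² (t(n, l) = -6 + (l - 7)² = -6 + (-7 + l)²)
m(r) = 64/r (m(r) = (12 - 4)²/r = 8²/r = 64/r)
√(t(-33, o) + m(322)) = √((-6 + (-7 - 303)²) + 64/322) = √((-6 + (-310)²) + 64*(1/322)) = √((-6 + 96100) + 32/161) = √(96094 + 32/161) = √(15471166/161) = √2490857726/161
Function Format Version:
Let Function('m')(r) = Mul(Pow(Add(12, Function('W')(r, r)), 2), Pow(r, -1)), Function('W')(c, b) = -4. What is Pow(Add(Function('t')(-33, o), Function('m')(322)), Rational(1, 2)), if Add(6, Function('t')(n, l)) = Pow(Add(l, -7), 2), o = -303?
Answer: Mul(Rational(1, 161), Pow(2490857726, Rational(1, 2))) ≈ 309.99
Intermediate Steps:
Function('t')(n, l) = Add(-6, Pow(Add(-7, l), 2)) (Function('t')(n, l) = Add(-6, Pow(Add(l, -7), 2)) = Add(-6, Pow(Add(-7, l), 2)))
Function('m')(r) = Mul(64, Pow(r, -1)) (Function('m')(r) = Mul(Pow(Add(12, -4), 2), Pow(r, -1)) = Mul(Pow(8, 2), Pow(r, -1)) = Mul(64, Pow(r, -1)))
Pow(Add(Function('t')(-33, o), Function('m')(322)), Rational(1, 2)) = Pow(Add(Add(-6, Pow(Add(-7, -303), 2)), Mul(64, Pow(322, -1))), Rational(1, 2)) = Pow(Add(Add(-6, Pow(-310, 2)), Mul(64, Rational(1, 322))), Rational(1, 2)) = Pow(Add(Add(-6, 96100), Rational(32, 161)), Rational(1, 2)) = Pow(Add(96094, Rational(32, 161)), Rational(1, 2)) = Pow(Rational(15471166, 161), Rational(1, 2)) = Mul(Rational(1, 161), Pow(2490857726, Rational(1, 2)))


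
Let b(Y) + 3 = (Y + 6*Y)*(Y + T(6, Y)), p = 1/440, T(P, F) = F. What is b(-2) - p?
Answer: 23319/440 ≈ 52.998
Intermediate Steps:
p = 1/440 ≈ 0.0022727
b(Y) = -3 + 14*Y**2 (b(Y) = -3 + (Y + 6*Y)*(Y + Y) = -3 + (7*Y)*(2*Y) = -3 + 14*Y**2)
b(-2) - p = (-3 + 14*(-2)**2) - 1*1/440 = (-3 + 14*4) - 1/440 = (-3 + 56) - 1/440 = 53 - 1/440 = 23319/440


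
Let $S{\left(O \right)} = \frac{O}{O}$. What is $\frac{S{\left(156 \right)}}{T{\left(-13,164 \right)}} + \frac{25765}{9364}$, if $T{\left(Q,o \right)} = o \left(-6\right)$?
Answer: $\frac{6335849}{2303544} \approx 2.7505$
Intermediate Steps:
$T{\left(Q,o \right)} = - 6 o$
$S{\left(O \right)} = 1$
$\frac{S{\left(156 \right)}}{T{\left(-13,164 \right)}} + \frac{25765}{9364} = 1 \frac{1}{\left(-6\right) 164} + \frac{25765}{9364} = 1 \frac{1}{-984} + 25765 \cdot \frac{1}{9364} = 1 \left(- \frac{1}{984}\right) + \frac{25765}{9364} = - \frac{1}{984} + \frac{25765}{9364} = \frac{6335849}{2303544}$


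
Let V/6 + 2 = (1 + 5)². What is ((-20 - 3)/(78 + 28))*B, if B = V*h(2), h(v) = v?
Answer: -4692/53 ≈ -88.528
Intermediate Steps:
V = 204 (V = -12 + 6*(1 + 5)² = -12 + 6*6² = -12 + 6*36 = -12 + 216 = 204)
B = 408 (B = 204*2 = 408)
((-20 - 3)/(78 + 28))*B = ((-20 - 3)/(78 + 28))*408 = -23/106*408 = -4692/53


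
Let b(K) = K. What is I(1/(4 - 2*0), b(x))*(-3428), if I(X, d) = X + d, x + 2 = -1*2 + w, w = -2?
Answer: 19711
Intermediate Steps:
x = -6 (x = -2 + (-1*2 - 2) = -2 + (-2 - 2) = -2 - 4 = -6)
I(1/(4 - 2*0), b(x))*(-3428) = (1/(4 - 2*0) - 6)*(-3428) = (1/(4 + 0) - 6)*(-3428) = (1/4 - 6)*(-3428) = (¼ - 6)*(-3428) = -23/4*(-3428) = 19711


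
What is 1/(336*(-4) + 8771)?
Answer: 1/7427 ≈ 0.00013464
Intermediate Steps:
1/(336*(-4) + 8771) = 1/(-1344 + 8771) = 1/7427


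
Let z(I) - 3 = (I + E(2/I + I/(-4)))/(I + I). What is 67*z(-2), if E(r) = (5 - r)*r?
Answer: 4489/16 ≈ 280.56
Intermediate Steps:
E(r) = r*(5 - r)
z(I) = 3 + (I + (2/I - I/4)*(5 - 2/I + I/4))/(2*I) (z(I) = 3 + (I + (2/I + I/(-4))*(5 - (2/I + I/(-4))))/(I + I) = 3 + (I + (2/I + I*(-¼))*(5 - (2/I + I*(-¼))))/((2*I)) = 3 + (I + (2/I - I/4)*(5 - (2/I - I/4)))*(1/(2*I)) = 3 + (I + (2/I - I/4)*(5 + (-2/I + I/4)))*(1/(2*I)) = 3 + (I + (2/I - I/4)*(5 - 2/I + I/4))*(1/(2*I)) = 3 + (I + (2/I - I/4)*(5 - 2/I + I/4))/(2*I))
67*z(-2) = 67*((1/32)*(112*(-2)³ - (-8 + (-2)²)*(-8 - 2*(20 - 2)))/(-2)³) = 67*((1/32)*(-⅛)*(112*(-8) - (-8 + 4)*(-8 - 2*18))) = 67*((1/32)*(-⅛)*(-896 - 1*(-4)*(-8 - 36))) = 67*((1/32)*(-⅛)*(-896 - 1*(-4)*(-44))) = 67*((1/32)*(-⅛)*(-896 - 176)) = 67*((1/32)*(-⅛)*(-1072)) = 67*(67/16) = 4489/16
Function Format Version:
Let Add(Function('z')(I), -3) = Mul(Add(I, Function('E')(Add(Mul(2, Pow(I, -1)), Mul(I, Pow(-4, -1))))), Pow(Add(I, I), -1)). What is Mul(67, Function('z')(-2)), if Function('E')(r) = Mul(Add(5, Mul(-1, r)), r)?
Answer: Rational(4489, 16) ≈ 280.56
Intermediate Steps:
Function('E')(r) = Mul(r, Add(5, Mul(-1, r)))
Function('z')(I) = Add(3, Mul(Rational(1, 2), Pow(I, -1), Add(I, Mul(Add(Mul(2, Pow(I, -1)), Mul(Rational(-1, 4), I)), Add(5, Mul(-2, Pow(I, -1)), Mul(Rational(1, 4), I)))))) (Function('z')(I) = Add(3, Mul(Add(I, Mul(Add(Mul(2, Pow(I, -1)), Mul(I, Pow(-4, -1))), Add(5, Mul(-1, Add(Mul(2, Pow(I, -1)), Mul(I, Pow(-4, -1))))))), Pow(Add(I, I), -1))) = Add(3, Mul(Add(I, Mul(Add(Mul(2, Pow(I, -1)), Mul(I, Rational(-1, 4))), Add(5, Mul(-1, Add(Mul(2, Pow(I, -1)), Mul(I, Rational(-1, 4))))))), Pow(Mul(2, I), -1))) = Add(3, Mul(Add(I, Mul(Add(Mul(2, Pow(I, -1)), Mul(Rational(-1, 4), I)), Add(5, Mul(-1, Add(Mul(2, Pow(I, -1)), Mul(Rational(-1, 4), I)))))), Mul(Rational(1, 2), Pow(I, -1)))) = Add(3, Mul(Add(I, Mul(Add(Mul(2, Pow(I, -1)), Mul(Rational(-1, 4), I)), Add(5, Add(Mul(-2, Pow(I, -1)), Mul(Rational(1, 4), I))))), Mul(Rational(1, 2), Pow(I, -1)))) = Add(3, Mul(Add(I, Mul(Add(Mul(2, Pow(I, -1)), Mul(Rational(-1, 4), I)), Add(5, Mul(-2, Pow(I, -1)), Mul(Rational(1, 4), I)))), Mul(Rational(1, 2), Pow(I, -1)))) = Add(3, Mul(Rational(1, 2), Pow(I, -1), Add(I, Mul(Add(Mul(2, Pow(I, -1)), Mul(Rational(-1, 4), I)), Add(5, Mul(-2, Pow(I, -1)), Mul(Rational(1, 4), I)))))))
Mul(67, Function('z')(-2)) = Mul(67, Mul(Rational(1, 32), Pow(-2, -3), Add(Mul(112, Pow(-2, 3)), Mul(-1, Add(-8, Pow(-2, 2)), Add(-8, Mul(-2, Add(20, -2))))))) = Mul(67, Mul(Rational(1, 32), Rational(-1, 8), Add(Mul(112, -8), Mul(-1, Add(-8, 4), Add(-8, Mul(-2, 18)))))) = Mul(67, Mul(Rational(1, 32), Rational(-1, 8), Add(-896, Mul(-1, -4, Add(-8, -36))))) = Mul(67, Mul(Rational(1, 32), Rational(-1, 8), Add(-896, Mul(-1, -4, -44)))) = Mul(67, Mul(Rational(1, 32), Rational(-1, 8), Add(-896, -176))) = Mul(67, Mul(Rational(1, 32), Rational(-1, 8), -1072)) = Mul(67, Rational(67, 16)) = Rational(4489, 16)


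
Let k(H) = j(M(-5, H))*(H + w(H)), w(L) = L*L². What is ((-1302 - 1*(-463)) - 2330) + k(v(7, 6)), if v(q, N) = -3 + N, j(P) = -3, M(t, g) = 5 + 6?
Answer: -3259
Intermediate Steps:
M(t, g) = 11
w(L) = L³
k(H) = -3*H - 3*H³ (k(H) = -3*(H + H³) = -3*H - 3*H³)
((-1302 - 1*(-463)) - 2330) + k(v(7, 6)) = ((-1302 - 1*(-463)) - 2330) + 3*(-3 + 6)*(-1 - (-3 + 6)²) = ((-1302 + 463) - 2330) + 3*3*(-1 - 1*3²) = (-839 - 2330) + 3*3*(-1 - 1*9) = -3169 + 3*3*(-1 - 9) = -3169 + 3*3*(-10) = -3169 - 90 = -3259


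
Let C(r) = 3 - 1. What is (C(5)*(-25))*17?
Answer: -850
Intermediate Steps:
C(r) = 2
(C(5)*(-25))*17 = (2*(-25))*17 = -50*17 = -850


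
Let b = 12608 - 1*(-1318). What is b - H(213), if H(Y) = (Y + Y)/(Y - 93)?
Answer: 278449/20 ≈ 13922.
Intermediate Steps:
b = 13926 (b = 12608 + 1318 = 13926)
H(Y) = 2*Y/(-93 + Y) (H(Y) = (2*Y)/(-93 + Y) = 2*Y/(-93 + Y))
b - H(213) = 13926 - 2*213/(-93 + 213) = 13926 - 2*213/120 = 13926 - 1*71/20 = 13926 - 71/20 = 278449/20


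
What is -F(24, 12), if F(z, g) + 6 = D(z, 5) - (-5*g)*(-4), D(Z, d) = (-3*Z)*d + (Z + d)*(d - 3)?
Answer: 548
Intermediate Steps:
D(Z, d) = (-3 + d)*(Z + d) - 3*Z*d (D(Z, d) = -3*Z*d + (Z + d)*(-3 + d) = -3*Z*d + (-3 + d)*(Z + d) = (-3 + d)*(Z + d) - 3*Z*d)
F(z, g) = 4 - 20*g - 13*z (F(z, g) = -6 + ((5**2 - 3*z - 3*5 - 2*z*5) - (-5*g)*(-4)) = -6 + ((25 - 3*z - 15 - 10*z) - 20*g) = -6 + ((10 - 13*z) - 20*g) = -6 + (10 - 20*g - 13*z) = 4 - 20*g - 13*z)
-F(24, 12) = -(4 - 20*12 - 13*24) = -(4 - 240 - 312) = -1*(-548) = 548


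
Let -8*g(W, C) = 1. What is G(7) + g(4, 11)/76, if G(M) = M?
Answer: 4255/608 ≈ 6.9984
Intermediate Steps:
g(W, C) = -1/8 (g(W, C) = -1/8*1 = -1/8)
G(7) + g(4, 11)/76 = 7 - 1/8/76 = 7 + (1/76)*(-1/8) = 7 - 1/608 = 4255/608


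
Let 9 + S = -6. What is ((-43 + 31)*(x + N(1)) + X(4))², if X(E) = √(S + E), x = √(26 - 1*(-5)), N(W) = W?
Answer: (-12 - 12*√31 + I*√11)² ≈ 6200.5 - 522.79*I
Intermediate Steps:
S = -15 (S = -9 - 6 = -15)
x = √31 (x = √(26 + 5) = √31 ≈ 5.5678)
X(E) = √(-15 + E)
((-43 + 31)*(x + N(1)) + X(4))² = ((-43 + 31)*(√31 + 1) + √(-15 + 4))² = (-12*(1 + √31) + √(-11))² = ((-12 - 12*√31) + I*√11)² = (-12 - 12*√31 + I*√11)²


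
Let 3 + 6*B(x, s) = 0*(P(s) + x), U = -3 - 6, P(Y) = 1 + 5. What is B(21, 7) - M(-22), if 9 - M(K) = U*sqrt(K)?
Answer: -19/2 - 9*I*sqrt(22) ≈ -9.5 - 42.214*I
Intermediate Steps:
P(Y) = 6
U = -9
B(x, s) = -1/2 (B(x, s) = -1/2 + (0*(6 + x))/6 = -1/2 + (1/6)*0 = -1/2 + 0 = -1/2)
M(K) = 9 + 9*sqrt(K) (M(K) = 9 - (-9)*sqrt(K) = 9 + 9*sqrt(K))
B(21, 7) - M(-22) = -1/2 - (9 + 9*sqrt(-22)) = -1/2 - (9 + 9*(I*sqrt(22))) = -1/2 - (9 + 9*I*sqrt(22)) = -1/2 + (-9 - 9*I*sqrt(22)) = -19/2 - 9*I*sqrt(22)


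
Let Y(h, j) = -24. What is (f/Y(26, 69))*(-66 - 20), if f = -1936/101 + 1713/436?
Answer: -28856569/528432 ≈ -54.608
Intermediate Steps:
f = -671083/44036 (f = -1936*1/101 + 1713*(1/436) = -1936/101 + 1713/436 = -671083/44036 ≈ -15.239)
(f/Y(26, 69))*(-66 - 20) = (-671083/44036/(-24))*(-66 - 20) = -671083/44036*(-1/24)*(-86) = (671083/1056864)*(-86) = -28856569/528432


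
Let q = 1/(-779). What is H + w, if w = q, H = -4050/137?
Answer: -3155087/106723 ≈ -29.563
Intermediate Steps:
H = -4050/137 (H = -4050*1/137 = -4050/137 ≈ -29.562)
q = -1/779 ≈ -0.0012837
w = -1/779 ≈ -0.0012837
H + w = -4050/137 - 1/779 = -3155087/106723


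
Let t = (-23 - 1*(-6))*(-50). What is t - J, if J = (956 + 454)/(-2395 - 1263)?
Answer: 1555355/1829 ≈ 850.39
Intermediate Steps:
J = -705/1829 (J = 1410/(-3658) = 1410*(-1/3658) = -705/1829 ≈ -0.38546)
t = 850 (t = (-23 + 6)*(-50) = -17*(-50) = 850)
t - J = 850 - 1*(-705/1829) = 850 + 705/1829 = 1555355/1829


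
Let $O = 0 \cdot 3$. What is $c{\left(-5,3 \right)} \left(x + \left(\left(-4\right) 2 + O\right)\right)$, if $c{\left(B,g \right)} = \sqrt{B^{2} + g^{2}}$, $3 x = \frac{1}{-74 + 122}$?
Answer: $- \frac{1151 \sqrt{34}}{144} \approx -46.607$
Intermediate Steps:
$x = \frac{1}{144}$ ($x = \frac{1}{3 \left(-74 + 122\right)} = \frac{1}{3 \cdot 48} = \frac{1}{3} \cdot \frac{1}{48} = \frac{1}{144} \approx 0.0069444$)
$O = 0$
$c{\left(-5,3 \right)} \left(x + \left(\left(-4\right) 2 + O\right)\right) = \sqrt{\left(-5\right)^{2} + 3^{2}} \left(\frac{1}{144} + \left(\left(-4\right) 2 + 0\right)\right) = \sqrt{25 + 9} \left(\frac{1}{144} + \left(-8 + 0\right)\right) = \sqrt{34} \left(\frac{1}{144} - 8\right) = \sqrt{34} \left(- \frac{1151}{144}\right) = - \frac{1151 \sqrt{34}}{144}$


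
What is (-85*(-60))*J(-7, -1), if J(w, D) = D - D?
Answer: 0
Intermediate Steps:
J(w, D) = 0
(-85*(-60))*J(-7, -1) = -85*(-60)*0 = 5100*0 = 0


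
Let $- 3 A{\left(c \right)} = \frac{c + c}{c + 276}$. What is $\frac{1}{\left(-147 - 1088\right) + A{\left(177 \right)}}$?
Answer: $- \frac{453}{559573} \approx -0.00080955$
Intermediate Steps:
$A{\left(c \right)} = - \frac{2 c}{3 \left(276 + c\right)}$ ($A{\left(c \right)} = - \frac{\left(c + c\right) \frac{1}{c + 276}}{3} = - \frac{2 c \frac{1}{276 + c}}{3} = - \frac{2 c}{3 \left(276 + c\right)}$)
$\frac{1}{\left(-147 - 1088\right) + A{\left(177 \right)}} = \frac{1}{\left(-147 - 1088\right) - \frac{354}{828 + 3 \cdot 177}} = \frac{1}{\left(-147 - 1088\right) - \frac{354}{828 + 531}} = \frac{1}{-1235 - \frac{354}{1359}} = \frac{1}{-1235 - 354 \cdot \frac{1}{1359}} = \frac{1}{-1235 - \frac{118}{453}} = \frac{1}{- \frac{559573}{453}} = - \frac{453}{559573}$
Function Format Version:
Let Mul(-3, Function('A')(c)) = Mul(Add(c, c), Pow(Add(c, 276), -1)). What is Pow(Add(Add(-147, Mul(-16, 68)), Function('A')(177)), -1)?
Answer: Rational(-453, 559573) ≈ -0.00080955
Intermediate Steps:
Function('A')(c) = Mul(Rational(-2, 3), c, Pow(Add(276, c), -1)) (Function('A')(c) = Mul(Rational(-1, 3), Mul(Add(c, c), Pow(Add(c, 276), -1))) = Mul(Rational(-1, 3), Mul(Mul(2, c), Pow(Add(276, c), -1))) = Mul(Rational(-1, 3), Mul(2, c, Pow(Add(276, c), -1))) = Mul(Rational(-2, 3), c, Pow(Add(276, c), -1)))
Pow(Add(Add(-147, Mul(-16, 68)), Function('A')(177)), -1) = Pow(Add(Add(-147, Mul(-16, 68)), Mul(-2, 177, Pow(Add(828, Mul(3, 177)), -1))), -1) = Pow(Add(Add(-147, -1088), Mul(-2, 177, Pow(Add(828, 531), -1))), -1) = Pow(Add(-1235, Mul(-2, 177, Pow(1359, -1))), -1) = Pow(Add(-1235, Mul(-2, 177, Rational(1, 1359))), -1) = Pow(Add(-1235, Rational(-118, 453)), -1) = Pow(Rational(-559573, 453), -1) = Rational(-453, 559573)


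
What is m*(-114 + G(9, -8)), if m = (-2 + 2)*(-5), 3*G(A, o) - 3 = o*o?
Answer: 0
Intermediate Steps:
G(A, o) = 1 + o**2/3 (G(A, o) = 1 + (o*o)/3 = 1 + o**2/3)
m = 0 (m = 0*(-5) = 0)
m*(-114 + G(9, -8)) = 0*(-114 + (1 + (1/3)*(-8)**2)) = 0*(-114 + (1 + (1/3)*64)) = 0*(-114 + (1 + 64/3)) = 0*(-114 + 67/3) = 0*(-275/3) = 0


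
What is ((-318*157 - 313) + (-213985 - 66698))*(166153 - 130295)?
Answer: -11866201076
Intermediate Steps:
((-318*157 - 313) + (-213985 - 66698))*(166153 - 130295) = ((-49926 - 313) - 280683)*35858 = (-50239 - 280683)*35858 = -330922*35858 = -11866201076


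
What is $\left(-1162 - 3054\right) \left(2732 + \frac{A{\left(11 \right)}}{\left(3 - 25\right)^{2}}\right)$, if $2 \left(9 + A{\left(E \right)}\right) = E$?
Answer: $- \frac{1393687863}{121} \approx -1.1518 \cdot 10^{7}$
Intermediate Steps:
$A{\left(E \right)} = -9 + \frac{E}{2}$
$\left(-1162 - 3054\right) \left(2732 + \frac{A{\left(11 \right)}}{\left(3 - 25\right)^{2}}\right) = \left(-1162 - 3054\right) \left(2732 + \frac{-9 + \frac{1}{2} \cdot 11}{\left(3 - 25\right)^{2}}\right) = \left(-1162 - 3054\right) \left(2732 + \frac{-9 + \frac{11}{2}}{\left(-22\right)^{2}}\right) = - 4216 \left(2732 - \frac{7}{2 \cdot 484}\right) = - 4216 \left(2732 - \frac{7}{968}\right) = \left(-4216\right) \frac{2644569}{968} = - \frac{1393687863}{121}$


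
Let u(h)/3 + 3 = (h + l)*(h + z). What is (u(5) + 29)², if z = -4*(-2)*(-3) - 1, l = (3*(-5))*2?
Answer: 2310400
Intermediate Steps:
l = -30 (l = -15*2 = -30)
z = -25 (z = -(-8)*(-3) - 1 = -1*24 - 1 = -24 - 1 = -25)
u(h) = -9 + 3*(-30 + h)*(-25 + h) (u(h) = -9 + 3*((h - 30)*(h - 25)) = -9 + 3*((-30 + h)*(-25 + h)) = -9 + 3*(-30 + h)*(-25 + h))
(u(5) + 29)² = ((2241 - 165*5 + 3*5²) + 29)² = ((2241 - 825 + 3*25) + 29)² = ((2241 - 825 + 75) + 29)² = (1491 + 29)² = 1520² = 2310400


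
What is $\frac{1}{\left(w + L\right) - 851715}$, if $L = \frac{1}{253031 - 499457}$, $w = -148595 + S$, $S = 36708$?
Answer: $- \frac{246426}{237456586453} \approx -1.0378 \cdot 10^{-6}$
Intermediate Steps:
$w = -111887$ ($w = -148595 + 36708 = -111887$)
$L = - \frac{1}{246426}$ ($L = \frac{1}{-246426} = - \frac{1}{246426} \approx -4.058 \cdot 10^{-6}$)
$\frac{1}{\left(w + L\right) - 851715} = \frac{1}{\left(-111887 - \frac{1}{246426}\right) - 851715} = \frac{1}{- \frac{27571865863}{246426} - 851715} = \frac{1}{- \frac{237456586453}{246426}} = - \frac{246426}{237456586453}$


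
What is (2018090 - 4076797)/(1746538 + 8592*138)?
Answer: -2058707/2932234 ≈ -0.70210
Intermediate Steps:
(2018090 - 4076797)/(1746538 + 8592*138) = -2058707/(1746538 + 1185696) = -2058707/2932234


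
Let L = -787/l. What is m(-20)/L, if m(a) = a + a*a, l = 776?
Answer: -294880/787 ≈ -374.69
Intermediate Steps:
m(a) = a + a**2
L = -787/776 ≈ -1.0142
m(-20)/L = (-20*(1 - 20))/(-787/776) = -20*(-19)*(-776/787) = 380*(-776/787) = -294880/787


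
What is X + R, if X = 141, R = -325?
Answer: -184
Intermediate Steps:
X + R = 141 - 325 = -184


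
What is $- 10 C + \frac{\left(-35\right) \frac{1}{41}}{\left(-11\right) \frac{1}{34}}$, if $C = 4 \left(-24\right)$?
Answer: $\frac{434150}{451} \approx 962.64$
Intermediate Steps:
$C = -96$
$- 10 C + \frac{\left(-35\right) \frac{1}{41}}{\left(-11\right) \frac{1}{34}} = \left(-10\right) \left(-96\right) + \frac{\left(-35\right) \frac{1}{41}}{\left(-11\right) \frac{1}{34}} = 960 + \frac{\left(-35\right) \frac{1}{41}}{\left(-11\right) \frac{1}{34}} = 960 - \frac{35}{41 \left(- \frac{11}{34}\right)} = 960 - - \frac{1190}{451} = 960 + \frac{1190}{451} = \frac{434150}{451}$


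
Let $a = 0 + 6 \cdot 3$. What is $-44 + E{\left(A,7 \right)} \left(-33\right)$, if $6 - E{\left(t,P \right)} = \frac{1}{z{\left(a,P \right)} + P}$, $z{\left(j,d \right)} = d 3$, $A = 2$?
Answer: $- \frac{6743}{28} \approx -240.82$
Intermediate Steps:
$a = 18$ ($a = 0 + 18 = 18$)
$z{\left(j,d \right)} = 3 d$
$E{\left(t,P \right)} = 6 - \frac{1}{4 P}$ ($E{\left(t,P \right)} = 6 - \frac{1}{3 P + P} = 6 - \frac{1}{4 P}$)
$-44 + E{\left(A,7 \right)} \left(-33\right) = -44 + \left(6 - \frac{1}{4 \cdot 7}\right) \left(-33\right) = -44 + \left(6 - \frac{1}{28}\right) \left(-33\right) = -44 + \frac{167}{28} \left(-33\right) = -44 - \frac{5511}{28} = - \frac{6743}{28}$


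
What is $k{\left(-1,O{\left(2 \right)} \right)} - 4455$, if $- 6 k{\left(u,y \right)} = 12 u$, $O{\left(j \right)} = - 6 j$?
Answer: $-4453$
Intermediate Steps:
$k{\left(u,y \right)} = - 2 u$ ($k{\left(u,y \right)} = - \frac{12 u}{6} = - 2 u$)
$k{\left(-1,O{\left(2 \right)} \right)} - 4455 = \left(-2\right) \left(-1\right) - 4455 = 2 - 4455 = -4453$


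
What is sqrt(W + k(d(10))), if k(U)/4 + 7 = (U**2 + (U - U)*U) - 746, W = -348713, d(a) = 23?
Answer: I*sqrt(349609) ≈ 591.28*I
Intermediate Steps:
k(U) = -3012 + 4*U**2 (k(U) = -28 + 4*((U**2 + (U - U)*U) - 746) = -28 + 4*((U**2 + 0*U) - 746) = -28 + 4*((U**2 + 0) - 746) = -28 + 4*(U**2 - 746) = -28 + 4*(-746 + U**2) = -28 + (-2984 + 4*U**2) = -3012 + 4*U**2)
sqrt(W + k(d(10))) = sqrt(-348713 + (-3012 + 4*23**2)) = sqrt(-348713 + (-3012 + 4*529)) = sqrt(-348713 + (-3012 + 2116)) = sqrt(-348713 - 896) = sqrt(-349609) = I*sqrt(349609)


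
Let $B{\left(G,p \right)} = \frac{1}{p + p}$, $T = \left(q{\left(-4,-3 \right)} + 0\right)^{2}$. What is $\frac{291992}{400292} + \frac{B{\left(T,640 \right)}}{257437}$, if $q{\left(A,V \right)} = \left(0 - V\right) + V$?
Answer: $\frac{1266013386387}{1735578469120} \approx 0.72945$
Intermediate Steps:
$q{\left(A,V \right)} = 0$ ($q{\left(A,V \right)} = - V + V = 0$)
$T = 0$ ($T = \left(0 + 0\right)^{2} = 0^{2} = 0$)
$B{\left(G,p \right)} = \frac{1}{2 p}$
$\frac{291992}{400292} + \frac{B{\left(T,640 \right)}}{257437} = \frac{291992}{400292} + \frac{\frac{1}{2} \cdot \frac{1}{640}}{257437} = 291992 \cdot \frac{1}{400292} + \frac{1}{2} \cdot \frac{1}{640} \cdot \frac{1}{257437} = \frac{3842}{5267} + \frac{1}{1280} \cdot \frac{1}{257437} = \frac{3842}{5267} + \frac{1}{329519360} = \frac{1266013386387}{1735578469120}$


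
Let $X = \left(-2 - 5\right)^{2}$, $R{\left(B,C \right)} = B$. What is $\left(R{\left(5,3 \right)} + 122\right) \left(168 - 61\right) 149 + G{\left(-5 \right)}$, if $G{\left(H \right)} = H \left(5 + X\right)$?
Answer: $2024491$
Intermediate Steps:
$X = 49$ ($X = \left(-7\right)^{2} = 49$)
$G{\left(H \right)} = 54 H$ ($G{\left(H \right)} = H \left(5 + 49\right) = H 54 = 54 H$)
$\left(R{\left(5,3 \right)} + 122\right) \left(168 - 61\right) 149 + G{\left(-5 \right)} = \left(5 + 122\right) \left(168 - 61\right) 149 + 54 \left(-5\right) = 127 \cdot 107 \cdot 149 - 270 = 13589 \cdot 149 - 270 = 2024761 - 270 = 2024491$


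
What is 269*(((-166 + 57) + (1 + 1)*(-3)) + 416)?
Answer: 80969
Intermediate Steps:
269*(((-166 + 57) + (1 + 1)*(-3)) + 416) = 269*((-109 + 2*(-3)) + 416) = 269*((-109 - 6) + 416) = 269*(-115 + 416) = 269*301 = 80969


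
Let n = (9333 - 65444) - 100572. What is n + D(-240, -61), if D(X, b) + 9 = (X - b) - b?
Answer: -156810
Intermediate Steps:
D(X, b) = -9 + X - 2*b (D(X, b) = -9 + ((X - b) - b) = -9 + (X - 2*b) = -9 + X - 2*b)
n = -156683 (n = -56111 - 100572 = -156683)
n + D(-240, -61) = -156683 + (-9 - 240 - 2*(-61)) = -156683 + (-9 - 240 + 122) = -156683 - 127 = -156810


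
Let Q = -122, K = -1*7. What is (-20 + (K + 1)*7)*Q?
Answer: 7564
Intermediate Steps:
K = -7
(-20 + (K + 1)*7)*Q = (-20 + (-7 + 1)*7)*(-122) = (-20 - 6*7)*(-122) = (-20 - 42)*(-122) = -62*(-122) = 7564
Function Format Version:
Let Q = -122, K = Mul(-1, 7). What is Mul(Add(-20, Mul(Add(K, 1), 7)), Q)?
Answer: 7564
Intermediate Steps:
K = -7
Mul(Add(-20, Mul(Add(K, 1), 7)), Q) = Mul(Add(-20, Mul(Add(-7, 1), 7)), -122) = Mul(Add(-20, Mul(-6, 7)), -122) = Mul(Add(-20, -42), -122) = Mul(-62, -122) = 7564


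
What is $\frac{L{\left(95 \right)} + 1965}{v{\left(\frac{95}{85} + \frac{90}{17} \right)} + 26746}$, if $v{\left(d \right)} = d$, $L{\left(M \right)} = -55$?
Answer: $\frac{32470}{454791} \approx 0.071395$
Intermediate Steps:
$\frac{L{\left(95 \right)} + 1965}{v{\left(\frac{95}{85} + \frac{90}{17} \right)} + 26746} = \frac{-55 + 1965}{\left(\frac{95}{85} + \frac{90}{17}\right) + 26746} = \frac{1910}{\left(95 \cdot \frac{1}{85} + 90 \cdot \frac{1}{17}\right) + 26746} = \frac{1910}{\left(\frac{19}{17} + \frac{90}{17}\right) + 26746} = \frac{1910}{\frac{109}{17} + 26746} = \frac{1910}{\frac{454791}{17}} = 1910 \cdot \frac{17}{454791} = \frac{32470}{454791}$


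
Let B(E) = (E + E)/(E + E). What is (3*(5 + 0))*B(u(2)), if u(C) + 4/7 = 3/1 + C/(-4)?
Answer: 15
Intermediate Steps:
u(C) = 17/7 - C/4 (u(C) = -4/7 + (3/1 + C/(-4)) = -4/7 + (3*1 + C*(-¼)) = -4/7 + (3 - C/4) = 17/7 - C/4)
B(E) = 1 (B(E) = (2*E)/((2*E)) = (2*E)*(1/(2*E)) = 1)
(3*(5 + 0))*B(u(2)) = (3*(5 + 0))*1 = (3*5)*1 = 15*1 = 15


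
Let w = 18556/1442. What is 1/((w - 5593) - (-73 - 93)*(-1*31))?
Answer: -721/7733541 ≈ -9.3230e-5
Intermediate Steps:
w = 9278/721 (w = 18556*(1/1442) = 9278/721 ≈ 12.868)
1/((w - 5593) - (-73 - 93)*(-1*31)) = 1/((9278/721 - 5593) - (-73 - 93)*(-1*31)) = 1/(-4023275/721 - (-166)*(-31)) = 1/(-4023275/721 - 1*5146) = 1/(-4023275/721 - 5146) = 1/(-7733541/721) = -721/7733541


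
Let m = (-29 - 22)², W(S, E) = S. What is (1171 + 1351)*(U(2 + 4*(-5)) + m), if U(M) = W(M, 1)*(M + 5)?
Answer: 7149870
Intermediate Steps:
m = 2601 (m = (-51)² = 2601)
U(M) = M*(5 + M) (U(M) = M*(M + 5) = M*(5 + M))
(1171 + 1351)*(U(2 + 4*(-5)) + m) = (1171 + 1351)*((2 + 4*(-5))*(5 + (2 + 4*(-5))) + 2601) = 2522*((2 - 20)*(5 + (2 - 20)) + 2601) = 2522*(-18*(5 - 18) + 2601) = 2522*(-18*(-13) + 2601) = 2522*(234 + 2601) = 2522*2835 = 7149870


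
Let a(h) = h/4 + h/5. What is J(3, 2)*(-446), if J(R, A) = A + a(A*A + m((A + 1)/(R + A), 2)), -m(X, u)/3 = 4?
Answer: 3568/5 ≈ 713.60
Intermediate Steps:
m(X, u) = -12 (m(X, u) = -3*4 = -12)
a(h) = 9*h/20 (a(h) = h*(1/4) + h*(1/5) = h/4 + h/5 = 9*h/20)
J(R, A) = -27/5 + A + 9*A**2/20 (J(R, A) = A + 9*(A*A - 12)/20 = A + 9*(A**2 - 12)/20 = A + 9*(-12 + A**2)/20 = A + (-27/5 + 9*A**2/20) = -27/5 + A + 9*A**2/20)
J(3, 2)*(-446) = (-27/5 + 2 + (9/20)*2**2)*(-446) = (-27/5 + 2 + (9/20)*4)*(-446) = (-27/5 + 2 + 9/5)*(-446) = -8/5*(-446) = 3568/5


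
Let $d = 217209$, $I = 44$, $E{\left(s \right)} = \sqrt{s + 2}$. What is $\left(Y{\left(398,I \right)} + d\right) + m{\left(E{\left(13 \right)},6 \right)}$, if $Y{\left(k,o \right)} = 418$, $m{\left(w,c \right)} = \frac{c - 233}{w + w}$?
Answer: $217627 - \frac{227 \sqrt{15}}{30} \approx 2.176 \cdot 10^{5}$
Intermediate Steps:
$E{\left(s \right)} = \sqrt{2 + s}$
$m{\left(w,c \right)} = \frac{-233 + c}{2 w}$
$\left(Y{\left(398,I \right)} + d\right) + m{\left(E{\left(13 \right)},6 \right)} = \left(418 + 217209\right) + \frac{-233 + 6}{2 \sqrt{2 + 13}} = 217627 + \frac{1}{2} \frac{1}{\sqrt{15}} \left(-227\right) = 217627 + \frac{1}{2} \frac{\sqrt{15}}{15} \left(-227\right) = 217627 - \frac{227 \sqrt{15}}{30}$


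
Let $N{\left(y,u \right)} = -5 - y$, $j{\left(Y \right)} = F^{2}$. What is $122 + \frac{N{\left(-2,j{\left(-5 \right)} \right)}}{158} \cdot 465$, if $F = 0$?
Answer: $\frac{17881}{158} \approx 113.17$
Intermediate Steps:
$j{\left(Y \right)} = 0$ ($j{\left(Y \right)} = 0^{2} = 0$)
$122 + \frac{N{\left(-2,j{\left(-5 \right)} \right)}}{158} \cdot 465 = 122 + \frac{-5 - -2}{158} \cdot 465 = 122 + \left(-5 + 2\right) \frac{1}{158} \cdot 465 = 122 + \left(-3\right) \frac{1}{158} \cdot 465 = 122 - \frac{1395}{158} = \frac{17881}{158}$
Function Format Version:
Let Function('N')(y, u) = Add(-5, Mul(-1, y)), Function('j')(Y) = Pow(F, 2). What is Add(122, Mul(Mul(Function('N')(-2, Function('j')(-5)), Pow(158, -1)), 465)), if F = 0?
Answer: Rational(17881, 158) ≈ 113.17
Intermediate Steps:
Function('j')(Y) = 0 (Function('j')(Y) = Pow(0, 2) = 0)
Add(122, Mul(Mul(Function('N')(-2, Function('j')(-5)), Pow(158, -1)), 465)) = Add(122, Mul(Mul(Add(-5, Mul(-1, -2)), Pow(158, -1)), 465)) = Add(122, Mul(Mul(Add(-5, 2), Rational(1, 158)), 465)) = Add(122, Mul(Mul(-3, Rational(1, 158)), 465)) = Add(122, Mul(Rational(-3, 158), 465)) = Add(122, Rational(-1395, 158)) = Rational(17881, 158)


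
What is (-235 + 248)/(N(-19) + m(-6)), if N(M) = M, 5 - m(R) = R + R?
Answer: -13/2 ≈ -6.5000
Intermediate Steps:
m(R) = 5 - 2*R (m(R) = 5 - (R + R) = 5 - 2*R)
(-235 + 248)/(N(-19) + m(-6)) = (-235 + 248)/(-19 + (5 - 2*(-6))) = 13/(-19 + (5 + 12)) = 13/(-19 + 17) = 13/(-2) = 13*(-½) = -13/2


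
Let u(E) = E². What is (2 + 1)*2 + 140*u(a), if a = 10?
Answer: 14006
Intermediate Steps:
(2 + 1)*2 + 140*u(a) = (2 + 1)*2 + 140*10² = 3*2 + 140*100 = 6 + 14000 = 14006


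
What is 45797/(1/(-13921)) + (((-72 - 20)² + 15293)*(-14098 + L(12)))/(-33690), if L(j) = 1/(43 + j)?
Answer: -393770463547559/617650 ≈ -6.3753e+8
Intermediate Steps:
45797/(1/(-13921)) + (((-72 - 20)² + 15293)*(-14098 + L(12)))/(-33690) = 45797/(1/(-13921)) + (((-72 - 20)² + 15293)*(-14098 + 1/(43 + 12)))/(-33690) = 45797/(-1/13921) + (((-92)² + 15293)*(-14098 + 1/55))*(-1/33690) = 45797*(-13921) + ((8464 + 15293)*(-14098 + 1/55))*(-1/33690) = -637540037 + (23757*(-775389/55))*(-1/33690) = -637540037 - 18420916473/55*(-1/33690) = -637540037 + 6140305491/617650 = -393770463547559/617650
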